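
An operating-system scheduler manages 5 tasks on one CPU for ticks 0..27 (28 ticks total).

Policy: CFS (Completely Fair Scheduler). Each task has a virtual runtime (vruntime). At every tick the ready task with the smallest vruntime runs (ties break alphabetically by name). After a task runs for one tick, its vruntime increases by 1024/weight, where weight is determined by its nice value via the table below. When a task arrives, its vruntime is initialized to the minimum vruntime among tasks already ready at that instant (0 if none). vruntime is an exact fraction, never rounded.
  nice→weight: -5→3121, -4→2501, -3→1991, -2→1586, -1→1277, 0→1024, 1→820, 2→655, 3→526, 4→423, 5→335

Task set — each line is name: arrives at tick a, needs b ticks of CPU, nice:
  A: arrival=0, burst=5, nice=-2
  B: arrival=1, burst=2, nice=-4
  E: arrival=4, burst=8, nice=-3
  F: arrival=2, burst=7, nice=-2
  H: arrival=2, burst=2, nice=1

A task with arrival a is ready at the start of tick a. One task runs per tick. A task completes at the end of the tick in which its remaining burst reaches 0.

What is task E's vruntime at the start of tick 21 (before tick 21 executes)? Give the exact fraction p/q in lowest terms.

t=0: vr[A=0] → run A
t=1: vr[A=512/793 B=512/793] → run A
t=2: vr[A=1024/793 B=512/793 F=512/793 H=512/793] → run B
t=3: vr[A=1024/793 B=34304/32513 F=512/793 H=512/793] → run F
t=4: vr[A=1024/793 B=34304/32513 E=512/793 F=1024/793 H=512/793] → run E
t=5: vr[A=1024/793 B=34304/32513 E=1831424/1578863 F=1024/793 H=512/793] → run H
t=6: vr[A=1024/793 B=34304/32513 E=1831424/1578863 F=1024/793 H=307968/162565] → run B
t=7: vr[A=1024/793 E=1831424/1578863 F=1024/793 H=307968/162565] → run E
t=8: vr[A=1024/793 E=2643456/1578863 F=1024/793 H=307968/162565] → run A
t=9: vr[A=1536/793 E=2643456/1578863 F=1024/793 H=307968/162565] → run F
t=10: vr[A=1536/793 E=2643456/1578863 F=1536/793 H=307968/162565] → run E
t=11: vr[A=1536/793 E=3455488/1578863 F=1536/793 H=307968/162565] → run H
t=12: vr[A=1536/793 E=3455488/1578863 F=1536/793] → run A
t=13: vr[A=2048/793 E=3455488/1578863 F=1536/793] → run F
t=14: vr[A=2048/793 E=3455488/1578863 F=2048/793] → run E
t=15: vr[A=2048/793 E=4267520/1578863 F=2048/793] → run A
t=16: vr[E=4267520/1578863 F=2048/793] → run F
t=17: vr[E=4267520/1578863 F=2560/793] → run E
t=18: vr[E=5079552/1578863 F=2560/793] → run E
t=19: vr[E=5891584/1578863 F=2560/793] → run F
t=20: vr[E=5891584/1578863 F=3072/793] → run E
t=21: vr[E=6703616/1578863 F=3072/793] → run F
t=22: vr[E=6703616/1578863 F=3584/793] → run E
t=23: vr[F=3584/793] → run F
t=24: (idle)
t=25: (idle)
t=26: (idle)
t=27: (idle)

vruntime(E, start of tick 21) = 6703616/1578863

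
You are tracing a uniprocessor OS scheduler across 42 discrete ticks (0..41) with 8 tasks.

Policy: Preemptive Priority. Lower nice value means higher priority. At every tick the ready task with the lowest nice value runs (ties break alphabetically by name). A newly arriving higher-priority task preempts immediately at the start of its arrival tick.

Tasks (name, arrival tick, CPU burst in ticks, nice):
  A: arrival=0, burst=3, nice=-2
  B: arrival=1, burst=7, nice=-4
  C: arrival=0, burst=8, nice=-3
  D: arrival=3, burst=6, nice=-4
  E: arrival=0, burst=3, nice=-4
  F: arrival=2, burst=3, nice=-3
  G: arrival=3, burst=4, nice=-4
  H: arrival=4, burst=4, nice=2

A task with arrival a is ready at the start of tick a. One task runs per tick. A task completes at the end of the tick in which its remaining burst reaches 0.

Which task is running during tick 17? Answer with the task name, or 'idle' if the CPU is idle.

running at tick 17 = G

t=0: ready={A,C,E} → run E
t=1: ready={A,B,C,E} → run B
t=2: ready={A,B,C,E,F} → run B
t=3: ready={A,B,C,D,E,F,G} → run B
t=4: ready={A,B,C,D,E,F,G,H} → run B
t=5: ready={A,B,C,D,E,F,G,H} → run B
t=6: ready={A,B,C,D,E,F,G,H} → run B
t=7: ready={A,B,C,D,E,F,G,H} → run B
t=8: ready={A,C,D,E,F,G,H} → run D
t=9: ready={A,C,D,E,F,G,H} → run D
t=10: ready={A,C,D,E,F,G,H} → run D
t=11: ready={A,C,D,E,F,G,H} → run D
t=12: ready={A,C,D,E,F,G,H} → run D
t=13: ready={A,C,D,E,F,G,H} → run D
t=14: ready={A,C,E,F,G,H} → run E
t=15: ready={A,C,E,F,G,H} → run E
t=16: ready={A,C,F,G,H} → run G
t=17: ready={A,C,F,G,H} → run G
t=18: ready={A,C,F,G,H} → run G
t=19: ready={A,C,F,G,H} → run G
t=20: ready={A,C,F,H} → run C
t=21: ready={A,C,F,H} → run C
t=22: ready={A,C,F,H} → run C
t=23: ready={A,C,F,H} → run C
t=24: ready={A,C,F,H} → run C
t=25: ready={A,C,F,H} → run C
t=26: ready={A,C,F,H} → run C
t=27: ready={A,C,F,H} → run C
t=28: ready={A,F,H} → run F
t=29: ready={A,F,H} → run F
t=30: ready={A,F,H} → run F
t=31: ready={A,H} → run A
t=32: ready={A,H} → run A
t=33: ready={A,H} → run A
t=34: ready={H} → run H
t=35: ready={H} → run H
t=36: ready={H} → run H
t=37: ready={H} → run H
t=38: (idle)
t=39: (idle)
t=40: (idle)
t=41: (idle)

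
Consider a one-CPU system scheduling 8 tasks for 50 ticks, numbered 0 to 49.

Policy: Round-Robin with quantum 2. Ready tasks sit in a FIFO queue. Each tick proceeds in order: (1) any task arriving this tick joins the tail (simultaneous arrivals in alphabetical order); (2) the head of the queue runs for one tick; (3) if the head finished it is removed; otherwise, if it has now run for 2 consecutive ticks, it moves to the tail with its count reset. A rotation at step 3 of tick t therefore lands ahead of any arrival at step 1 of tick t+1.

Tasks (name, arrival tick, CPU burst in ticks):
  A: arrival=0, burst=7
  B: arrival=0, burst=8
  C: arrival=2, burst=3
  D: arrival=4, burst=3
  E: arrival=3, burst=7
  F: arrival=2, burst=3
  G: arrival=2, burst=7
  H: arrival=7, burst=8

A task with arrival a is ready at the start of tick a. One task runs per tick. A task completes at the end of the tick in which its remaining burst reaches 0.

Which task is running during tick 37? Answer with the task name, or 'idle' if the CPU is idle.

running at tick 37 = E

t=0: queue=[A,B] q_used=0 → run A
t=1: queue=[A,B] q_used=1 → run A
t=2: queue=[B,A,C,F,G] q_used=0 → run B
t=3: queue=[B,A,C,F,G,E] q_used=1 → run B
t=4: queue=[A,C,F,G,E,B,D] q_used=0 → run A
t=5: queue=[A,C,F,G,E,B,D] q_used=1 → run A
t=6: queue=[C,F,G,E,B,D,A] q_used=0 → run C
t=7: queue=[C,F,G,E,B,D,A,H] q_used=1 → run C
t=8: queue=[F,G,E,B,D,A,H,C] q_used=0 → run F
t=9: queue=[F,G,E,B,D,A,H,C] q_used=1 → run F
t=10: queue=[G,E,B,D,A,H,C,F] q_used=0 → run G
t=11: queue=[G,E,B,D,A,H,C,F] q_used=1 → run G
t=12: queue=[E,B,D,A,H,C,F,G] q_used=0 → run E
t=13: queue=[E,B,D,A,H,C,F,G] q_used=1 → run E
t=14: queue=[B,D,A,H,C,F,G,E] q_used=0 → run B
t=15: queue=[B,D,A,H,C,F,G,E] q_used=1 → run B
t=16: queue=[D,A,H,C,F,G,E,B] q_used=0 → run D
t=17: queue=[D,A,H,C,F,G,E,B] q_used=1 → run D
t=18: queue=[A,H,C,F,G,E,B,D] q_used=0 → run A
t=19: queue=[A,H,C,F,G,E,B,D] q_used=1 → run A
t=20: queue=[H,C,F,G,E,B,D,A] q_used=0 → run H
t=21: queue=[H,C,F,G,E,B,D,A] q_used=1 → run H
t=22: queue=[C,F,G,E,B,D,A,H] q_used=0 → run C
t=23: queue=[F,G,E,B,D,A,H] q_used=0 → run F
t=24: queue=[G,E,B,D,A,H] q_used=0 → run G
t=25: queue=[G,E,B,D,A,H] q_used=1 → run G
t=26: queue=[E,B,D,A,H,G] q_used=0 → run E
t=27: queue=[E,B,D,A,H,G] q_used=1 → run E
t=28: queue=[B,D,A,H,G,E] q_used=0 → run B
t=29: queue=[B,D,A,H,G,E] q_used=1 → run B
t=30: queue=[D,A,H,G,E,B] q_used=0 → run D
t=31: queue=[A,H,G,E,B] q_used=0 → run A
t=32: queue=[H,G,E,B] q_used=0 → run H
t=33: queue=[H,G,E,B] q_used=1 → run H
t=34: queue=[G,E,B,H] q_used=0 → run G
t=35: queue=[G,E,B,H] q_used=1 → run G
t=36: queue=[E,B,H,G] q_used=0 → run E
t=37: queue=[E,B,H,G] q_used=1 → run E
t=38: queue=[B,H,G,E] q_used=0 → run B
t=39: queue=[B,H,G,E] q_used=1 → run B
t=40: queue=[H,G,E] q_used=0 → run H
t=41: queue=[H,G,E] q_used=1 → run H
t=42: queue=[G,E,H] q_used=0 → run G
t=43: queue=[E,H] q_used=0 → run E
t=44: queue=[H] q_used=0 → run H
t=45: queue=[H] q_used=1 → run H
t=46: (idle)
t=47: (idle)
t=48: (idle)
t=49: (idle)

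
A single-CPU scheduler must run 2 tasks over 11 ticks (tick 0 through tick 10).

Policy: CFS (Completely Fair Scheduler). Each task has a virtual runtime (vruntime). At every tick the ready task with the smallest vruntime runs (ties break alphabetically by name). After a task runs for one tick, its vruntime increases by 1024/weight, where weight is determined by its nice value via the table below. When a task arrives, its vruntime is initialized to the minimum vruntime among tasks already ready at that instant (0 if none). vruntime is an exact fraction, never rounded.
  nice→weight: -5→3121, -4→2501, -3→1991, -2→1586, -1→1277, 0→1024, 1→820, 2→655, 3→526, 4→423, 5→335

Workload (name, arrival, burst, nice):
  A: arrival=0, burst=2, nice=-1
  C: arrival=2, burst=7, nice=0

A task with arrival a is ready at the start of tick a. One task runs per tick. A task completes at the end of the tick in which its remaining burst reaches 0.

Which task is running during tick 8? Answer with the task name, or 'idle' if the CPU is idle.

running at tick 8 = C

t=0: vr[A=0] → run A
t=1: vr[A=1024/1277] → run A
t=2: vr[C=0] → run C
t=3: vr[C=1] → run C
t=4: vr[C=2] → run C
t=5: vr[C=3] → run C
t=6: vr[C=4] → run C
t=7: vr[C=5] → run C
t=8: vr[C=6] → run C
t=9: (idle)
t=10: (idle)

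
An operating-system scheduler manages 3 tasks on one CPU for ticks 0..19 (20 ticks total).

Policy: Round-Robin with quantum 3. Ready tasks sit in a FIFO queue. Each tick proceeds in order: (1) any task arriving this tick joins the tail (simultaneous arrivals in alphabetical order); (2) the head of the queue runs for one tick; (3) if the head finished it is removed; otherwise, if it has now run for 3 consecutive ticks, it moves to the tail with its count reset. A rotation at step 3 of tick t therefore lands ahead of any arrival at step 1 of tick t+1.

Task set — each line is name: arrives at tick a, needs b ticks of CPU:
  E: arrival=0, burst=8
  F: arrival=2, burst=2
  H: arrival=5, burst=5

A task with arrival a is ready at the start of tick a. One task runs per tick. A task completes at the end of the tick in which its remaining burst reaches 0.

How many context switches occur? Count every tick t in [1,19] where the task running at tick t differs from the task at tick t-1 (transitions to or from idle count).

context switches = 6

t=0: queue=[E] q_used=0 → run E
t=1: queue=[E] q_used=1 → run E
t=2: queue=[E,F] q_used=2 → run E
t=3: queue=[F,E] q_used=0 → run F
t=4: queue=[F,E] q_used=1 → run F
t=5: queue=[E,H] q_used=0 → run E
t=6: queue=[E,H] q_used=1 → run E
t=7: queue=[E,H] q_used=2 → run E
t=8: queue=[H,E] q_used=0 → run H
t=9: queue=[H,E] q_used=1 → run H
t=10: queue=[H,E] q_used=2 → run H
t=11: queue=[E,H] q_used=0 → run E
t=12: queue=[E,H] q_used=1 → run E
t=13: queue=[H] q_used=0 → run H
t=14: queue=[H] q_used=1 → run H
t=15: (idle)
t=16: (idle)
t=17: (idle)
t=18: (idle)
t=19: (idle)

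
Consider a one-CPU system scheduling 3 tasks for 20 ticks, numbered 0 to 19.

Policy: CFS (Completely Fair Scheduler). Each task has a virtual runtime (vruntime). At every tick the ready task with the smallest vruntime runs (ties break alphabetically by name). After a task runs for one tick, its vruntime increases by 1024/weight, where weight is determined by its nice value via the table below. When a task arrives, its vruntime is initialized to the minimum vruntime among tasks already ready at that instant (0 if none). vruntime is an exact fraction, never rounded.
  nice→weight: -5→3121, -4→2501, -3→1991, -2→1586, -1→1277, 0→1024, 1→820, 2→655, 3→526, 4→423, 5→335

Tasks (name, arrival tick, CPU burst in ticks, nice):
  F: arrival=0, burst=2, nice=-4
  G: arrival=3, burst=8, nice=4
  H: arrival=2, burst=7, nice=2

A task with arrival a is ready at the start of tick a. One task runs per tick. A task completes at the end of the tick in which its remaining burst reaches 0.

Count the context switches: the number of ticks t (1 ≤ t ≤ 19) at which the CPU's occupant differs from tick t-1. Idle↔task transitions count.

t=0: vr[F=0] → run F
t=1: vr[F=1024/2501] → run F
t=2: vr[H=0] → run H
t=3: vr[G=1024/655 H=1024/655] → run G
t=4: vr[G=1103872/277065 H=1024/655] → run H
t=5: vr[G=1103872/277065 H=2048/655] → run H
t=6: vr[G=1103872/277065 H=3072/655] → run G
t=7: vr[G=1774592/277065 H=3072/655] → run H
t=8: vr[G=1774592/277065 H=4096/655] → run H
t=9: vr[G=1774592/277065 H=1024/131] → run G
t=10: vr[G=815104/92355 H=1024/131] → run H
t=11: vr[G=815104/92355 H=6144/655] → run G
t=12: vr[G=3116032/277065 H=6144/655] → run H
t=13: vr[G=3116032/277065] → run G
t=14: vr[G=3786752/277065] → run G
t=15: vr[G=1485824/92355] → run G
t=16: vr[G=5128192/277065] → run G
t=17: (idle)
t=18: (idle)
t=19: (idle)

context switches = 11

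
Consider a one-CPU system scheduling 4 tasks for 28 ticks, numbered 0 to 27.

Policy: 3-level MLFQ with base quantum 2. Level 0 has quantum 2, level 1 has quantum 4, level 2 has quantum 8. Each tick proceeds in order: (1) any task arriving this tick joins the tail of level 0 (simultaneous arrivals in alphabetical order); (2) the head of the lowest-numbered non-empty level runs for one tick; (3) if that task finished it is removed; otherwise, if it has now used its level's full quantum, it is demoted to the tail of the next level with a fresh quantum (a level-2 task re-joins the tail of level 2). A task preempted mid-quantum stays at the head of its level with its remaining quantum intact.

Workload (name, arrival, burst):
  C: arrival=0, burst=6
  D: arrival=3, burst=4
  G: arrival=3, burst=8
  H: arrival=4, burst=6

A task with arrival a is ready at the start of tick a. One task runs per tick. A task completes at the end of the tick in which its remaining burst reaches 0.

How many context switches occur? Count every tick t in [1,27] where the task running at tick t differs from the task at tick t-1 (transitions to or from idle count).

context switches = 9

t=0: L0/L1/L2 = C/-/- → run C
t=1: L0/L1/L2 = C/-/- → run C
t=2: L0/L1/L2 = -/C/- → run C
t=3: L0/L1/L2 = DG/C/- → run D
t=4: L0/L1/L2 = DGH/C/- → run D
t=5: L0/L1/L2 = GH/CD/- → run G
t=6: L0/L1/L2 = GH/CD/- → run G
t=7: L0/L1/L2 = H/CDG/- → run H
t=8: L0/L1/L2 = H/CDG/- → run H
t=9: L0/L1/L2 = -/CDGH/- → run C
t=10: L0/L1/L2 = -/CDGH/- → run C
t=11: L0/L1/L2 = -/CDGH/- → run C
t=12: L0/L1/L2 = -/DGH/- → run D
t=13: L0/L1/L2 = -/DGH/- → run D
t=14: L0/L1/L2 = -/GH/- → run G
t=15: L0/L1/L2 = -/GH/- → run G
t=16: L0/L1/L2 = -/GH/- → run G
t=17: L0/L1/L2 = -/GH/- → run G
t=18: L0/L1/L2 = -/H/G → run H
t=19: L0/L1/L2 = -/H/G → run H
t=20: L0/L1/L2 = -/H/G → run H
t=21: L0/L1/L2 = -/H/G → run H
t=22: L0/L1/L2 = -/-/G → run G
t=23: L0/L1/L2 = -/-/G → run G
t=24: (idle)
t=25: (idle)
t=26: (idle)
t=27: (idle)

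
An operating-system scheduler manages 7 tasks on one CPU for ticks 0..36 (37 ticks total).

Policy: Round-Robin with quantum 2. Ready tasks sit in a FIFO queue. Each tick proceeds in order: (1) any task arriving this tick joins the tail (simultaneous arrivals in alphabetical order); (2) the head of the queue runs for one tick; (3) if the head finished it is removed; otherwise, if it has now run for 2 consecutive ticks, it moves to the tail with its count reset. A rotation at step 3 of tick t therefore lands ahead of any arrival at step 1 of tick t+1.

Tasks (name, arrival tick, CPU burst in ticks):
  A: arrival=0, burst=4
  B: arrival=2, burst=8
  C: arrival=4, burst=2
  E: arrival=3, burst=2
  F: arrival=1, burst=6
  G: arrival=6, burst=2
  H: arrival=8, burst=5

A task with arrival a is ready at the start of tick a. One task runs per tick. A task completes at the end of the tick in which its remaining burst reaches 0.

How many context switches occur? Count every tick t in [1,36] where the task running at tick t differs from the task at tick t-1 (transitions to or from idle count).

t=0: queue=[A] q_used=0 → run A
t=1: queue=[A,F] q_used=1 → run A
t=2: queue=[F,A,B] q_used=0 → run F
t=3: queue=[F,A,B,E] q_used=1 → run F
t=4: queue=[A,B,E,F,C] q_used=0 → run A
t=5: queue=[A,B,E,F,C] q_used=1 → run A
t=6: queue=[B,E,F,C,G] q_used=0 → run B
t=7: queue=[B,E,F,C,G] q_used=1 → run B
t=8: queue=[E,F,C,G,B,H] q_used=0 → run E
t=9: queue=[E,F,C,G,B,H] q_used=1 → run E
t=10: queue=[F,C,G,B,H] q_used=0 → run F
t=11: queue=[F,C,G,B,H] q_used=1 → run F
t=12: queue=[C,G,B,H,F] q_used=0 → run C
t=13: queue=[C,G,B,H,F] q_used=1 → run C
t=14: queue=[G,B,H,F] q_used=0 → run G
t=15: queue=[G,B,H,F] q_used=1 → run G
t=16: queue=[B,H,F] q_used=0 → run B
t=17: queue=[B,H,F] q_used=1 → run B
t=18: queue=[H,F,B] q_used=0 → run H
t=19: queue=[H,F,B] q_used=1 → run H
t=20: queue=[F,B,H] q_used=0 → run F
t=21: queue=[F,B,H] q_used=1 → run F
t=22: queue=[B,H] q_used=0 → run B
t=23: queue=[B,H] q_used=1 → run B
t=24: queue=[H,B] q_used=0 → run H
t=25: queue=[H,B] q_used=1 → run H
t=26: queue=[B,H] q_used=0 → run B
t=27: queue=[B,H] q_used=1 → run B
t=28: queue=[H] q_used=0 → run H
t=29: (idle)
t=30: (idle)
t=31: (idle)
t=32: (idle)
t=33: (idle)
t=34: (idle)
t=35: (idle)
t=36: (idle)

context switches = 15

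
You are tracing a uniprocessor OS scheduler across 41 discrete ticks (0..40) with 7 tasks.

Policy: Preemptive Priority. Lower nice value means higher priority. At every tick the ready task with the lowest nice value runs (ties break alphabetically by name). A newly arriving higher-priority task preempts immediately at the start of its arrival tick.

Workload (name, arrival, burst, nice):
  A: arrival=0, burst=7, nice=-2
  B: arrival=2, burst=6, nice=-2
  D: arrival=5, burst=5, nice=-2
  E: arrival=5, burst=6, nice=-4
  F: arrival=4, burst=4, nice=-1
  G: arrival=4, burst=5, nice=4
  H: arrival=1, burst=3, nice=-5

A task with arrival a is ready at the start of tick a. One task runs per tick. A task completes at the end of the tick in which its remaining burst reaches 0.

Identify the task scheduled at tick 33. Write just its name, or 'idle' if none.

t=0: ready={A} → run A
t=1: ready={A,H} → run H
t=2: ready={A,B,H} → run H
t=3: ready={A,B,H} → run H
t=4: ready={A,B,F,G} → run A
t=5: ready={A,B,D,E,F,G} → run E
t=6: ready={A,B,D,E,F,G} → run E
t=7: ready={A,B,D,E,F,G} → run E
t=8: ready={A,B,D,E,F,G} → run E
t=9: ready={A,B,D,E,F,G} → run E
t=10: ready={A,B,D,E,F,G} → run E
t=11: ready={A,B,D,F,G} → run A
t=12: ready={A,B,D,F,G} → run A
t=13: ready={A,B,D,F,G} → run A
t=14: ready={A,B,D,F,G} → run A
t=15: ready={A,B,D,F,G} → run A
t=16: ready={B,D,F,G} → run B
t=17: ready={B,D,F,G} → run B
t=18: ready={B,D,F,G} → run B
t=19: ready={B,D,F,G} → run B
t=20: ready={B,D,F,G} → run B
t=21: ready={B,D,F,G} → run B
t=22: ready={D,F,G} → run D
t=23: ready={D,F,G} → run D
t=24: ready={D,F,G} → run D
t=25: ready={D,F,G} → run D
t=26: ready={D,F,G} → run D
t=27: ready={F,G} → run F
t=28: ready={F,G} → run F
t=29: ready={F,G} → run F
t=30: ready={F,G} → run F
t=31: ready={G} → run G
t=32: ready={G} → run G
t=33: ready={G} → run G
t=34: ready={G} → run G
t=35: ready={G} → run G
t=36: (idle)
t=37: (idle)
t=38: (idle)
t=39: (idle)
t=40: (idle)

running at tick 33 = G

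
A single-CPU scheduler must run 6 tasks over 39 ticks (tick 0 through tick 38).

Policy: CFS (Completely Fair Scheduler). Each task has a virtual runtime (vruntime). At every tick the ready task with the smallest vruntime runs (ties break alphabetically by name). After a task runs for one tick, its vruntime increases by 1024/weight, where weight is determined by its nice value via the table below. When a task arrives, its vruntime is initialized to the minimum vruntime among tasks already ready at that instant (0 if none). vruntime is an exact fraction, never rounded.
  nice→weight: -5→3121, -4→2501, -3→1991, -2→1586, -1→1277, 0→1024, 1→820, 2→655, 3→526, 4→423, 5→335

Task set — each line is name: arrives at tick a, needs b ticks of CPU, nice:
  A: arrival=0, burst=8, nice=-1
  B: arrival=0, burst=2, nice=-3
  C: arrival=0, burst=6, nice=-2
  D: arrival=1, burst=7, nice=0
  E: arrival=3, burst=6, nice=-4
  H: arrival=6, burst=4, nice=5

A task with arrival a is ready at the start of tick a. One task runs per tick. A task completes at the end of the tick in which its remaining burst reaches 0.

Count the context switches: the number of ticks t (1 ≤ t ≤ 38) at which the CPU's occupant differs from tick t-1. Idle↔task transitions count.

context switches = 30

t=0: vr[A=0 B=0 C=0] → run A
t=1: vr[A=1024/1277 B=0 C=0 D=0] → run B
t=2: vr[A=1024/1277 B=1024/1991 C=0 D=0] → run C
t=3: vr[A=1024/1277 B=1024/1991 C=512/793 D=0 E=0] → run D
t=4: vr[A=1024/1277 B=1024/1991 C=512/793 D=1 E=0] → run E
t=5: vr[A=1024/1277 B=1024/1991 C=512/793 D=1 E=1024/2501] → run E
t=6: vr[A=1024/1277 B=1024/1991 C=512/793 D=1 E=2048/2501 H=1024/1991] → run B
t=7: vr[A=1024/1277 C=512/793 D=1 E=2048/2501 H=1024/1991] → run H
t=8: vr[A=1024/1277 C=512/793 D=1 E=2048/2501 H=2381824/666985] → run C
t=9: vr[A=1024/1277 C=1024/793 D=1 E=2048/2501 H=2381824/666985] → run A
t=10: vr[A=2048/1277 C=1024/793 D=1 E=2048/2501 H=2381824/666985] → run E
t=11: vr[A=2048/1277 C=1024/793 D=1 E=3072/2501 H=2381824/666985] → run D
t=12: vr[A=2048/1277 C=1024/793 D=2 E=3072/2501 H=2381824/666985] → run E
t=13: vr[A=2048/1277 C=1024/793 D=2 E=4096/2501 H=2381824/666985] → run C
t=14: vr[A=2048/1277 C=1536/793 D=2 E=4096/2501 H=2381824/666985] → run A
t=15: vr[A=3072/1277 C=1536/793 D=2 E=4096/2501 H=2381824/666985] → run E
t=16: vr[A=3072/1277 C=1536/793 D=2 E=5120/2501 H=2381824/666985] → run C
t=17: vr[A=3072/1277 C=2048/793 D=2 E=5120/2501 H=2381824/666985] → run D
t=18: vr[A=3072/1277 C=2048/793 D=3 E=5120/2501 H=2381824/666985] → run E
t=19: vr[A=3072/1277 C=2048/793 D=3 H=2381824/666985] → run A
t=20: vr[A=4096/1277 C=2048/793 D=3 H=2381824/666985] → run C
t=21: vr[A=4096/1277 C=2560/793 D=3 H=2381824/666985] → run D
t=22: vr[A=4096/1277 C=2560/793 D=4 H=2381824/666985] → run A
t=23: vr[A=5120/1277 C=2560/793 D=4 H=2381824/666985] → run C
t=24: vr[A=5120/1277 D=4 H=2381824/666985] → run H
t=25: vr[A=5120/1277 D=4 H=4420608/666985] → run D
t=26: vr[A=5120/1277 D=5 H=4420608/666985] → run A
t=27: vr[A=6144/1277 D=5 H=4420608/666985] → run A
t=28: vr[A=7168/1277 D=5 H=4420608/666985] → run D
t=29: vr[A=7168/1277 D=6 H=4420608/666985] → run A
t=30: vr[D=6 H=4420608/666985] → run D
t=31: vr[H=4420608/666985] → run H
t=32: vr[H=6459392/666985] → run H
t=33: (idle)
t=34: (idle)
t=35: (idle)
t=36: (idle)
t=37: (idle)
t=38: (idle)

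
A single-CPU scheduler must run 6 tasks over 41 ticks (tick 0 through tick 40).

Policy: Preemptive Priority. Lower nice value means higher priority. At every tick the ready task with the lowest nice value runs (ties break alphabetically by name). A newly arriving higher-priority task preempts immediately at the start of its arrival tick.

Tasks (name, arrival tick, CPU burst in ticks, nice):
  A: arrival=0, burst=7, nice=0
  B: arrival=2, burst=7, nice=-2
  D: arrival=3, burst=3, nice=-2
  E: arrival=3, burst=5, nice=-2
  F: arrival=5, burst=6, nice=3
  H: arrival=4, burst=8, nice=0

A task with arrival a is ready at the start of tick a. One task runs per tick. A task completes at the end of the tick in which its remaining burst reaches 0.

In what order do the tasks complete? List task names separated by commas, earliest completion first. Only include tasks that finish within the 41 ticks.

t=0: ready={A} → run A
t=1: ready={A} → run A
t=2: ready={A,B} → run B
t=3: ready={A,B,D,E} → run B
t=4: ready={A,B,D,E,H} → run B
t=5: ready={A,B,D,E,F,H} → run B
t=6: ready={A,B,D,E,F,H} → run B
t=7: ready={A,B,D,E,F,H} → run B
t=8: ready={A,B,D,E,F,H} → run B
t=9: ready={A,D,E,F,H} → run D
t=10: ready={A,D,E,F,H} → run D
t=11: ready={A,D,E,F,H} → run D
t=12: ready={A,E,F,H} → run E
t=13: ready={A,E,F,H} → run E
t=14: ready={A,E,F,H} → run E
t=15: ready={A,E,F,H} → run E
t=16: ready={A,E,F,H} → run E
t=17: ready={A,F,H} → run A
t=18: ready={A,F,H} → run A
t=19: ready={A,F,H} → run A
t=20: ready={A,F,H} → run A
t=21: ready={A,F,H} → run A
t=22: ready={F,H} → run H
t=23: ready={F,H} → run H
t=24: ready={F,H} → run H
t=25: ready={F,H} → run H
t=26: ready={F,H} → run H
t=27: ready={F,H} → run H
t=28: ready={F,H} → run H
t=29: ready={F,H} → run H
t=30: ready={F} → run F
t=31: ready={F} → run F
t=32: ready={F} → run F
t=33: ready={F} → run F
t=34: ready={F} → run F
t=35: ready={F} → run F
t=36: (idle)
t=37: (idle)
t=38: (idle)
t=39: (idle)
t=40: (idle)

completion order = B, D, E, A, H, F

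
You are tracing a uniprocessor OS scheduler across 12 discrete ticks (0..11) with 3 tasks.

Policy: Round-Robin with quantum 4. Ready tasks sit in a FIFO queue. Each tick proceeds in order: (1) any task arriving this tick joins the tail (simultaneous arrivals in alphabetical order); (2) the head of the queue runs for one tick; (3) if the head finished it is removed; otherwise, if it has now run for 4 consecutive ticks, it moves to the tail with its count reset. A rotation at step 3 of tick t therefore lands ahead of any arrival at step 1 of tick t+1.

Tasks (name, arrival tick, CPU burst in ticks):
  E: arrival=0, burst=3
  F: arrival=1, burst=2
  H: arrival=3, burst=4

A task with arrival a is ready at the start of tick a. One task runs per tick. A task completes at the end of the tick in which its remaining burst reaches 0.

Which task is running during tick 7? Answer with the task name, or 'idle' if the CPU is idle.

t=0: queue=[E] q_used=0 → run E
t=1: queue=[E,F] q_used=1 → run E
t=2: queue=[E,F] q_used=2 → run E
t=3: queue=[F,H] q_used=0 → run F
t=4: queue=[F,H] q_used=1 → run F
t=5: queue=[H] q_used=0 → run H
t=6: queue=[H] q_used=1 → run H
t=7: queue=[H] q_used=2 → run H
t=8: queue=[H] q_used=3 → run H
t=9: (idle)
t=10: (idle)
t=11: (idle)

running at tick 7 = H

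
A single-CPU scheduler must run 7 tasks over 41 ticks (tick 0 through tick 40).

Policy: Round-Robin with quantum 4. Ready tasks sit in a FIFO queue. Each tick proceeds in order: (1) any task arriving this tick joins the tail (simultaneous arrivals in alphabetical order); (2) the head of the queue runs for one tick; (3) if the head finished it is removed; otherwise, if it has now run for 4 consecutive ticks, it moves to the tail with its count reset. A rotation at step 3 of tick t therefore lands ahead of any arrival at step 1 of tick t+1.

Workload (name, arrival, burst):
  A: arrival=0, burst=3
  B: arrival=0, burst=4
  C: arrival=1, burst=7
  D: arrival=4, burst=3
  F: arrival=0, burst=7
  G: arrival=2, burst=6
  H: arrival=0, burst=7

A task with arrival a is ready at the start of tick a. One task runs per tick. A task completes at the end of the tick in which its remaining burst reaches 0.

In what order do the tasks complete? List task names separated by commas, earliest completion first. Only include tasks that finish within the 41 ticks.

t=0: queue=[A,B,F,H] q_used=0 → run A
t=1: queue=[A,B,F,H,C] q_used=1 → run A
t=2: queue=[A,B,F,H,C,G] q_used=2 → run A
t=3: queue=[B,F,H,C,G] q_used=0 → run B
t=4: queue=[B,F,H,C,G,D] q_used=1 → run B
t=5: queue=[B,F,H,C,G,D] q_used=2 → run B
t=6: queue=[B,F,H,C,G,D] q_used=3 → run B
t=7: queue=[F,H,C,G,D] q_used=0 → run F
t=8: queue=[F,H,C,G,D] q_used=1 → run F
t=9: queue=[F,H,C,G,D] q_used=2 → run F
t=10: queue=[F,H,C,G,D] q_used=3 → run F
t=11: queue=[H,C,G,D,F] q_used=0 → run H
t=12: queue=[H,C,G,D,F] q_used=1 → run H
t=13: queue=[H,C,G,D,F] q_used=2 → run H
t=14: queue=[H,C,G,D,F] q_used=3 → run H
t=15: queue=[C,G,D,F,H] q_used=0 → run C
t=16: queue=[C,G,D,F,H] q_used=1 → run C
t=17: queue=[C,G,D,F,H] q_used=2 → run C
t=18: queue=[C,G,D,F,H] q_used=3 → run C
t=19: queue=[G,D,F,H,C] q_used=0 → run G
t=20: queue=[G,D,F,H,C] q_used=1 → run G
t=21: queue=[G,D,F,H,C] q_used=2 → run G
t=22: queue=[G,D,F,H,C] q_used=3 → run G
t=23: queue=[D,F,H,C,G] q_used=0 → run D
t=24: queue=[D,F,H,C,G] q_used=1 → run D
t=25: queue=[D,F,H,C,G] q_used=2 → run D
t=26: queue=[F,H,C,G] q_used=0 → run F
t=27: queue=[F,H,C,G] q_used=1 → run F
t=28: queue=[F,H,C,G] q_used=2 → run F
t=29: queue=[H,C,G] q_used=0 → run H
t=30: queue=[H,C,G] q_used=1 → run H
t=31: queue=[H,C,G] q_used=2 → run H
t=32: queue=[C,G] q_used=0 → run C
t=33: queue=[C,G] q_used=1 → run C
t=34: queue=[C,G] q_used=2 → run C
t=35: queue=[G] q_used=0 → run G
t=36: queue=[G] q_used=1 → run G
t=37: (idle)
t=38: (idle)
t=39: (idle)
t=40: (idle)

completion order = A, B, D, F, H, C, G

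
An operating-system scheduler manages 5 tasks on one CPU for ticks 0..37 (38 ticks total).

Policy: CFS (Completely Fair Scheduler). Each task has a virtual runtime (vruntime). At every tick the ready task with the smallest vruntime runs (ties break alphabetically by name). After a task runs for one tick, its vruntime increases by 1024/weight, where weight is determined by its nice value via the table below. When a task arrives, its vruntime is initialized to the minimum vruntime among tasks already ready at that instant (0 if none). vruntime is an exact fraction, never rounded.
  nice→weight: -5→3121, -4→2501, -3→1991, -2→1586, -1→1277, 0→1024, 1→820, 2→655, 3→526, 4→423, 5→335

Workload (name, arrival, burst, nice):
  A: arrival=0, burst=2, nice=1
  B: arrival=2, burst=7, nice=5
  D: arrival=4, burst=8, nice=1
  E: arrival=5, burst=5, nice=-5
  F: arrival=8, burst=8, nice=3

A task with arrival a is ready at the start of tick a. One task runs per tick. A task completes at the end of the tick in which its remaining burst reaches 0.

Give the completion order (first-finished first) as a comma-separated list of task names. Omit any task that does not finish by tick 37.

t=0: vr[A=0] → run A
t=1: vr[A=256/205] → run A
t=2: vr[B=0] → run B
t=3: vr[B=1024/335] → run B
t=4: vr[B=2048/335 D=2048/335] → run B
t=5: vr[B=3072/335 D=2048/335 E=2048/335] → run D
t=6: vr[B=3072/335 D=20224/2747 E=2048/335] → run E
t=7: vr[B=3072/335 D=20224/2747 E=6734848/1045535] → run E
t=8: vr[B=3072/335 D=20224/2747 E=7077888/1045535 F=7077888/1045535] → run E
t=9: vr[B=3072/335 D=20224/2747 E=7420928/1045535 F=7077888/1045535] → run F
t=10: vr[B=3072/335 D=20224/2747 E=7420928/1045535 F=2396798464/274975705] → run E
t=11: vr[B=3072/335 D=20224/2747 E=7763968/1045535 F=2396798464/274975705] → run D
t=12: vr[B=3072/335 D=118272/13735 E=7763968/1045535 F=2396798464/274975705] → run E
t=13: vr[B=3072/335 D=118272/13735 F=2396798464/274975705] → run D
t=14: vr[B=3072/335 D=135424/13735 F=2396798464/274975705] → run F
t=15: vr[B=3072/335 D=135424/13735 F=2932112384/274975705] → run B
t=16: vr[B=4096/335 D=135424/13735 F=2932112384/274975705] → run D
t=17: vr[B=4096/335 D=152576/13735 F=2932112384/274975705] → run F
t=18: vr[B=4096/335 D=152576/13735 F=3467426304/274975705] → run D
t=19: vr[B=4096/335 D=169728/13735 F=3467426304/274975705] → run B
t=20: vr[B=1024/67 D=169728/13735 F=3467426304/274975705] → run D
t=21: vr[B=1024/67 D=37376/2747 F=3467426304/274975705] → run F
t=22: vr[B=1024/67 D=37376/2747 F=4002740224/274975705] → run D
t=23: vr[B=1024/67 D=204032/13735 F=4002740224/274975705] → run F
t=24: vr[B=1024/67 D=204032/13735 F=4538054144/274975705] → run D
t=25: vr[B=1024/67 F=4538054144/274975705] → run B
t=26: vr[B=6144/335 F=4538054144/274975705] → run F
t=27: vr[B=6144/335 F=5073368064/274975705] → run B
t=28: vr[F=5073368064/274975705] → run F
t=29: vr[F=5608681984/274975705] → run F
t=30: (idle)
t=31: (idle)
t=32: (idle)
t=33: (idle)
t=34: (idle)
t=35: (idle)
t=36: (idle)
t=37: (idle)

completion order = A, E, D, B, F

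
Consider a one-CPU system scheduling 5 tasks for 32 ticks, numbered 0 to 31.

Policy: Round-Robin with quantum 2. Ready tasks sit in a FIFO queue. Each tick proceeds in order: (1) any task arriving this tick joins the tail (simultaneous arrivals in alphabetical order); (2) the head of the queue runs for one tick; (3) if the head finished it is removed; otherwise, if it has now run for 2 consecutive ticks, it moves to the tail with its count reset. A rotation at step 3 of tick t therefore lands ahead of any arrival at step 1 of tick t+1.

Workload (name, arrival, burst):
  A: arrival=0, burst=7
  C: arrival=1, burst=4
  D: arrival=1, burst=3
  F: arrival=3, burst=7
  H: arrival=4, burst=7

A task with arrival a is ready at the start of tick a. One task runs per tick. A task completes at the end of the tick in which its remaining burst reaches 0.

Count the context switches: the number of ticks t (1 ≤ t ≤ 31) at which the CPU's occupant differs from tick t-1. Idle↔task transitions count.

context switches = 16

t=0: queue=[A] q_used=0 → run A
t=1: queue=[A,C,D] q_used=1 → run A
t=2: queue=[C,D,A] q_used=0 → run C
t=3: queue=[C,D,A,F] q_used=1 → run C
t=4: queue=[D,A,F,C,H] q_used=0 → run D
t=5: queue=[D,A,F,C,H] q_used=1 → run D
t=6: queue=[A,F,C,H,D] q_used=0 → run A
t=7: queue=[A,F,C,H,D] q_used=1 → run A
t=8: queue=[F,C,H,D,A] q_used=0 → run F
t=9: queue=[F,C,H,D,A] q_used=1 → run F
t=10: queue=[C,H,D,A,F] q_used=0 → run C
t=11: queue=[C,H,D,A,F] q_used=1 → run C
t=12: queue=[H,D,A,F] q_used=0 → run H
t=13: queue=[H,D,A,F] q_used=1 → run H
t=14: queue=[D,A,F,H] q_used=0 → run D
t=15: queue=[A,F,H] q_used=0 → run A
t=16: queue=[A,F,H] q_used=1 → run A
t=17: queue=[F,H,A] q_used=0 → run F
t=18: queue=[F,H,A] q_used=1 → run F
t=19: queue=[H,A,F] q_used=0 → run H
t=20: queue=[H,A,F] q_used=1 → run H
t=21: queue=[A,F,H] q_used=0 → run A
t=22: queue=[F,H] q_used=0 → run F
t=23: queue=[F,H] q_used=1 → run F
t=24: queue=[H,F] q_used=0 → run H
t=25: queue=[H,F] q_used=1 → run H
t=26: queue=[F,H] q_used=0 → run F
t=27: queue=[H] q_used=0 → run H
t=28: (idle)
t=29: (idle)
t=30: (idle)
t=31: (idle)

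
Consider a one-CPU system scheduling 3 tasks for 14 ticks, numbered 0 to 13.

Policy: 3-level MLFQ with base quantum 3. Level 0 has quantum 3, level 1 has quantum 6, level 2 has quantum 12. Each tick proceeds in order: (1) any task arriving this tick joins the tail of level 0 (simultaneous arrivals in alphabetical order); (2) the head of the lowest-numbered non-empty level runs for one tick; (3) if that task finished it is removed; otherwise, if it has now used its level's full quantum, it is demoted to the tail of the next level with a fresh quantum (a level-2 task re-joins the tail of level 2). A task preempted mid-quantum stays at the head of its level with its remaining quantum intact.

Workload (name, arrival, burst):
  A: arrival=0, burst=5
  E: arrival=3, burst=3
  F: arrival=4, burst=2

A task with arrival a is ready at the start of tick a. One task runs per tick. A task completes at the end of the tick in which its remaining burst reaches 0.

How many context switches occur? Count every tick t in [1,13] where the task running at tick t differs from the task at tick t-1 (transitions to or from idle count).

t=0: L0/L1/L2 = A/-/- → run A
t=1: L0/L1/L2 = A/-/- → run A
t=2: L0/L1/L2 = A/-/- → run A
t=3: L0/L1/L2 = E/A/- → run E
t=4: L0/L1/L2 = EF/A/- → run E
t=5: L0/L1/L2 = EF/A/- → run E
t=6: L0/L1/L2 = F/A/- → run F
t=7: L0/L1/L2 = F/A/- → run F
t=8: L0/L1/L2 = -/A/- → run A
t=9: L0/L1/L2 = -/A/- → run A
t=10: (idle)
t=11: (idle)
t=12: (idle)
t=13: (idle)

context switches = 4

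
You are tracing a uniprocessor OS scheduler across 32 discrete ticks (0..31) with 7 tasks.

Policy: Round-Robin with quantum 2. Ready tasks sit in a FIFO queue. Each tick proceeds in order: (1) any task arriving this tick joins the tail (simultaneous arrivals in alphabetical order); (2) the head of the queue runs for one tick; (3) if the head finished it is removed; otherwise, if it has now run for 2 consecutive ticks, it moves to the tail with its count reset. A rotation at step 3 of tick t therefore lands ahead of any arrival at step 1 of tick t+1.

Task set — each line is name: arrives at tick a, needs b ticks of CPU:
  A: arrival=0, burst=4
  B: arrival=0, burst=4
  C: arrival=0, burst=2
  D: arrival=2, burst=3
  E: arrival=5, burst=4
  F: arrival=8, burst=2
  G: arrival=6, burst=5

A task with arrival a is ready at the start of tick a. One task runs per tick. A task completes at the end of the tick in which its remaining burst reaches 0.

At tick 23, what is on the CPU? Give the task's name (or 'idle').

running at tick 23 = G

t=0: queue=[A,B,C] q_used=0 → run A
t=1: queue=[A,B,C] q_used=1 → run A
t=2: queue=[B,C,A,D] q_used=0 → run B
t=3: queue=[B,C,A,D] q_used=1 → run B
t=4: queue=[C,A,D,B] q_used=0 → run C
t=5: queue=[C,A,D,B,E] q_used=1 → run C
t=6: queue=[A,D,B,E,G] q_used=0 → run A
t=7: queue=[A,D,B,E,G] q_used=1 → run A
t=8: queue=[D,B,E,G,F] q_used=0 → run D
t=9: queue=[D,B,E,G,F] q_used=1 → run D
t=10: queue=[B,E,G,F,D] q_used=0 → run B
t=11: queue=[B,E,G,F,D] q_used=1 → run B
t=12: queue=[E,G,F,D] q_used=0 → run E
t=13: queue=[E,G,F,D] q_used=1 → run E
t=14: queue=[G,F,D,E] q_used=0 → run G
t=15: queue=[G,F,D,E] q_used=1 → run G
t=16: queue=[F,D,E,G] q_used=0 → run F
t=17: queue=[F,D,E,G] q_used=1 → run F
t=18: queue=[D,E,G] q_used=0 → run D
t=19: queue=[E,G] q_used=0 → run E
t=20: queue=[E,G] q_used=1 → run E
t=21: queue=[G] q_used=0 → run G
t=22: queue=[G] q_used=1 → run G
t=23: queue=[G] q_used=0 → run G
t=24: (idle)
t=25: (idle)
t=26: (idle)
t=27: (idle)
t=28: (idle)
t=29: (idle)
t=30: (idle)
t=31: (idle)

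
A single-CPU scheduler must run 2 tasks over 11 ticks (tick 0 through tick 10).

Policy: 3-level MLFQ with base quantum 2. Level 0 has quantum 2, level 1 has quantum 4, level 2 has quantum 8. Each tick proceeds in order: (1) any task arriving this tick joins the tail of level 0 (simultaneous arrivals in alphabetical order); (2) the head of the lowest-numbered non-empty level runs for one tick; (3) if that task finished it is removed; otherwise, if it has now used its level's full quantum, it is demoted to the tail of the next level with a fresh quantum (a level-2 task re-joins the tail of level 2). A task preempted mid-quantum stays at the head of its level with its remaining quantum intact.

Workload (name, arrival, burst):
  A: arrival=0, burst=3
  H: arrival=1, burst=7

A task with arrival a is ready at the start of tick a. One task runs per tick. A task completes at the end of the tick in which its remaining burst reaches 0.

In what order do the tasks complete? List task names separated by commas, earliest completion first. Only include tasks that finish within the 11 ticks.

t=0: L0/L1/L2 = A/-/- → run A
t=1: L0/L1/L2 = AH/-/- → run A
t=2: L0/L1/L2 = H/A/- → run H
t=3: L0/L1/L2 = H/A/- → run H
t=4: L0/L1/L2 = -/AH/- → run A
t=5: L0/L1/L2 = -/H/- → run H
t=6: L0/L1/L2 = -/H/- → run H
t=7: L0/L1/L2 = -/H/- → run H
t=8: L0/L1/L2 = -/H/- → run H
t=9: L0/L1/L2 = -/-/H → run H
t=10: (idle)

completion order = A, H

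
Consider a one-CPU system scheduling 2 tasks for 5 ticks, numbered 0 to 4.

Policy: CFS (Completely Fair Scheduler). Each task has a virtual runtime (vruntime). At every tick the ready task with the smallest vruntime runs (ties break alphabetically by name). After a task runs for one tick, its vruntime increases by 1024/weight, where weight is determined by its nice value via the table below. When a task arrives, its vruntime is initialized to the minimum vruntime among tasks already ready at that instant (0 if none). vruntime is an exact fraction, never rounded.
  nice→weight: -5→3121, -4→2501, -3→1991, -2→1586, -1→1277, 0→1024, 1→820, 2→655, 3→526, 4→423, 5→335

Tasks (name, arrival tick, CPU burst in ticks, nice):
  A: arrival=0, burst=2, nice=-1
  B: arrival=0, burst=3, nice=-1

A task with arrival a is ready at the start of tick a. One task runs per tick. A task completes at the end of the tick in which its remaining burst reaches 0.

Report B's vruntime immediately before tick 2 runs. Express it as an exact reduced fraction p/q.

vruntime(B, start of tick 2) = 1024/1277

t=0: vr[A=0 B=0] → run A
t=1: vr[A=1024/1277 B=0] → run B
t=2: vr[A=1024/1277 B=1024/1277] → run A
t=3: vr[B=1024/1277] → run B
t=4: vr[B=2048/1277] → run B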